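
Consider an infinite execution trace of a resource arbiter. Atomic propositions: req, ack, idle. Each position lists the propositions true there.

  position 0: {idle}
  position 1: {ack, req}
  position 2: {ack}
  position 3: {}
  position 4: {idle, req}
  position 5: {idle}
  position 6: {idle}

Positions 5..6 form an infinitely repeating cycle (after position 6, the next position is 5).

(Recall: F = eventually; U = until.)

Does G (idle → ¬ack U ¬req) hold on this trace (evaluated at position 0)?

idle → ¬ack U ¬req holds at every position 0..6, and those are all positions ever visited, so G (idle → ¬ack U ¬req) holds.
Positions where idle holds: 0, 4, 5, 6.
Check ¬ack U ¬req at each: 0→ok, 4→ok, 5→ok, 6→ok.

Satisfied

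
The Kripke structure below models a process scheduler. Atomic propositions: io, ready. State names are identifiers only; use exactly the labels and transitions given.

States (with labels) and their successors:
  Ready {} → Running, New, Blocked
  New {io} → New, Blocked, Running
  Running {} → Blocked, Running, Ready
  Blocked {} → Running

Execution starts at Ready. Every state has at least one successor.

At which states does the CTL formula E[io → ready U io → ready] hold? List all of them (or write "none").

{Ready, Running, Blocked}

States satisfying io → ready: {Ready, Running, Blocked}.
States satisfying E[io → ready U io → ready]: {Ready, Running, Blocked}.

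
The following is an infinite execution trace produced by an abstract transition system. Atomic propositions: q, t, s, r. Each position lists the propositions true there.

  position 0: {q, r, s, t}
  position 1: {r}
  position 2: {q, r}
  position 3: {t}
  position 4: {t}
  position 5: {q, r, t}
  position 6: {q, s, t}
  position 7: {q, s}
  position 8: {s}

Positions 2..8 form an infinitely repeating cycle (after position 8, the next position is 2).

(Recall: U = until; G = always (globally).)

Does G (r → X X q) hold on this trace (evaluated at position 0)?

r → X X q must hold at every position from 0 onward. It fails at position 1, so G (r → X X q) is false.
Positions where r holds: 0, 1, 2, 5.
Check X X q at each: 0→ok, 1→fails, 2→fails, 5→ok.

Does not hold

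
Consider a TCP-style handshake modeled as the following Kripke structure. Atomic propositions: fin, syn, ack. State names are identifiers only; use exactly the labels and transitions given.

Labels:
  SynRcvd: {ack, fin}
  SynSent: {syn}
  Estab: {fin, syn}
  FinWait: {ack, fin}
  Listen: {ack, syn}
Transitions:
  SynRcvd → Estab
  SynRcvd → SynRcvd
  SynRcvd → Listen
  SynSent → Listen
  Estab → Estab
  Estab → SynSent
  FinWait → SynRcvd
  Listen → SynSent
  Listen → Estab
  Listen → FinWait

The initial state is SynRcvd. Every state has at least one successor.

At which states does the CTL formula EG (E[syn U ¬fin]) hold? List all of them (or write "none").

{SynSent, Estab, Listen}

States satisfying E[syn U ¬fin]: {SynSent, Estab, Listen}.
States satisfying EG (E[syn U ¬fin]): {SynSent, Estab, Listen}.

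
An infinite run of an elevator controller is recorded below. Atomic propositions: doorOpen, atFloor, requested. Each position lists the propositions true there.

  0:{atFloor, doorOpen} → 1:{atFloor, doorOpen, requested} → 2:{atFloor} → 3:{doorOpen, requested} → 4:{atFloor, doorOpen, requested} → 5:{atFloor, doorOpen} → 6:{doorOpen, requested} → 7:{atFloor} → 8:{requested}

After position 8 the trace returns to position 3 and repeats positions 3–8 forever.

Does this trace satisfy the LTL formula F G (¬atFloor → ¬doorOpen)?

Does not hold

G (¬atFloor → ¬doorOpen) is false at every position 0..8, so it never becomes true and F G (¬atFloor → ¬doorOpen) fails.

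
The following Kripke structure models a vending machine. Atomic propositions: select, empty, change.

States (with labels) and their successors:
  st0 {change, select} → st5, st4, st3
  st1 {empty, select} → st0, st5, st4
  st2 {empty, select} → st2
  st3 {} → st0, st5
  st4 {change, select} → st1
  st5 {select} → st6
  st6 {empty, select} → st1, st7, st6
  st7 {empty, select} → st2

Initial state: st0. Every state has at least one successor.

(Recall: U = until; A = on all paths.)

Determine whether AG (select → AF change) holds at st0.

Does not hold

States satisfying select → AF change: {st0, st3, st4}.
States satisfying AG (select → AF change): ∅.
st1 is reachable from st0 and violates select → AF change, so AG fails at st0.
st0 ∉ Sat(AG (select → AF change)).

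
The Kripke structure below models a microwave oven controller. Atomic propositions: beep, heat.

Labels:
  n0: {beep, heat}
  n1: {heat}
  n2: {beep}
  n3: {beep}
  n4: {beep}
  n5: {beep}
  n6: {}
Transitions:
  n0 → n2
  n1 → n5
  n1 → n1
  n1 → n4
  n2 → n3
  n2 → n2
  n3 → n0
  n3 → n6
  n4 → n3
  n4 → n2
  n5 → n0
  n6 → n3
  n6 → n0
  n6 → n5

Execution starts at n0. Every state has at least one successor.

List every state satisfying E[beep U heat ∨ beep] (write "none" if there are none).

{n0, n1, n2, n3, n4, n5}

States satisfying beep: {n0, n2, n3, n4, n5}.
States satisfying heat ∨ beep: {n0, n1, n2, n3, n4, n5}.
States satisfying E[beep U heat ∨ beep]: {n0, n1, n2, n3, n4, n5}.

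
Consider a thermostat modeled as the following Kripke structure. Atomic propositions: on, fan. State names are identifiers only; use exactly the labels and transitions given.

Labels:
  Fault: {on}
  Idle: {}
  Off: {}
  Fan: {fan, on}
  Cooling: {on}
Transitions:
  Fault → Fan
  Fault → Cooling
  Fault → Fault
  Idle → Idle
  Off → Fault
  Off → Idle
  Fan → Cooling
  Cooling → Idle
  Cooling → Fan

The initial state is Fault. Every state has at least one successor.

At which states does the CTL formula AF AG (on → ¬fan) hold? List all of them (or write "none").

States satisfying AG (on → ¬fan): {Idle}.
States satisfying AF AG (on → ¬fan): {Idle}.

{Idle}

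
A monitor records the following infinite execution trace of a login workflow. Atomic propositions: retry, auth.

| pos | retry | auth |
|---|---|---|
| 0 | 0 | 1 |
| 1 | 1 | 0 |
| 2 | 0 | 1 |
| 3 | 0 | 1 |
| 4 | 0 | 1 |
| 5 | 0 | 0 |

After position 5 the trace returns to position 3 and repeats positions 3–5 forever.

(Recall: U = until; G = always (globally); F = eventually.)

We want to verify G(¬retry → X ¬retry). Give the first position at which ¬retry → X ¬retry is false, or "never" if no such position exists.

0

At position 0 the labels are {auth} and the next position 1 has {retry}, so ¬retry → X ¬retry is false there. This is the first violation.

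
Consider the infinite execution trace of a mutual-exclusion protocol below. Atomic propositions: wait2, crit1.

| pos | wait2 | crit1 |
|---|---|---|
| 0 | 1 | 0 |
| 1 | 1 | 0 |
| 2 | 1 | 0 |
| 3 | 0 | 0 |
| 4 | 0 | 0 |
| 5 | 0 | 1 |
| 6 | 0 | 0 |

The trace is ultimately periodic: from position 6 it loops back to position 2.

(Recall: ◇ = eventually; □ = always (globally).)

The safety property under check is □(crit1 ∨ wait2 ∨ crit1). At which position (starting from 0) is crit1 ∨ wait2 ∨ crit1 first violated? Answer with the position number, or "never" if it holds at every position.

Check crit1 ∨ wait2 ∨ crit1 at each position in order: 0 ✓, 1 ✓, 2 ✓.
At position 3 the labels are {}, so crit1 ∨ wait2 ∨ crit1 is false there. This is the first violation.

3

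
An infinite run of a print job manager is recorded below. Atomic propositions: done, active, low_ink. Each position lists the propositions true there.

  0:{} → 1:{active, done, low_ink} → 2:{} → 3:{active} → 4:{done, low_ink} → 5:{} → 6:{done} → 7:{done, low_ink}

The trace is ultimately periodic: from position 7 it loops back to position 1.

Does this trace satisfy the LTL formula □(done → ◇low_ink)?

Yes

done → ◇low_ink holds at every position 0..7, and those are all positions ever visited, so □(done → ◇low_ink) holds.
Positions where done holds: 1, 4, 6, 7.
Check ◇low_ink at each: 1→ok, 4→ok, 6→ok, 7→ok.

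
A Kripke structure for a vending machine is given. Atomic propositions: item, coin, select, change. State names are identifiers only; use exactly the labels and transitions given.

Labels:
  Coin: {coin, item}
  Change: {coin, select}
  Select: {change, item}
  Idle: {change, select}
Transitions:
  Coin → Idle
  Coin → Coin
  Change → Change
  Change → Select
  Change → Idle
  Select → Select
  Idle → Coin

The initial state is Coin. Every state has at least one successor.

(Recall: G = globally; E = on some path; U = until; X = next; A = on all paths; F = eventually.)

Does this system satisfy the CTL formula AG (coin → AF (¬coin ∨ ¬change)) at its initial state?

States satisfying coin → AF (¬coin ∨ ¬change): {Coin, Change, Select, Idle}.
States satisfying AG (coin → AF (¬coin ∨ ¬change)): {Coin, Change, Select, Idle}.
Every state reachable from Coin satisfies coin → AF (¬coin ∨ ¬change).
Coin ∈ Sat(AG (coin → AF (¬coin ∨ ¬change))).

Satisfied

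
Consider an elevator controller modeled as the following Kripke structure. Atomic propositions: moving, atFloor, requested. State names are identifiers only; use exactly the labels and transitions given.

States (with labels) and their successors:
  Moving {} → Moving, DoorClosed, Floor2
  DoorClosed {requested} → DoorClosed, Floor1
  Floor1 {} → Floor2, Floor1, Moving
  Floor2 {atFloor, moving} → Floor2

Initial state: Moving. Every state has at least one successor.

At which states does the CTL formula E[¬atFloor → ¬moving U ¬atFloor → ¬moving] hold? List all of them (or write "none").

{Moving, DoorClosed, Floor1, Floor2}

States satisfying ¬atFloor → ¬moving: {Moving, DoorClosed, Floor1, Floor2}.
States satisfying E[¬atFloor → ¬moving U ¬atFloor → ¬moving]: {Moving, DoorClosed, Floor1, Floor2}.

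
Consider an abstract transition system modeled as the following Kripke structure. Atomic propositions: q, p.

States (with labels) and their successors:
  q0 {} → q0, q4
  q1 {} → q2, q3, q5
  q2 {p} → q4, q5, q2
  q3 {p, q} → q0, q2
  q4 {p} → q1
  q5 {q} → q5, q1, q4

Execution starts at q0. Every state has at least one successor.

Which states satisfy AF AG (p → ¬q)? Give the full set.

States satisfying AG (p → ¬q): ∅.
States satisfying AF AG (p → ¬q): ∅.

none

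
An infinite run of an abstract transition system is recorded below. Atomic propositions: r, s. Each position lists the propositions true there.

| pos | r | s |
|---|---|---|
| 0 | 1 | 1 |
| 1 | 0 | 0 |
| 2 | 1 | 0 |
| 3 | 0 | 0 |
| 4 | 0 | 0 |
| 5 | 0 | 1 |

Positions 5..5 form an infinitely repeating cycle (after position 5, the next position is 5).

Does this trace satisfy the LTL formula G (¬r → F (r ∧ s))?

¬r → F (r ∧ s) must hold at every position from 0 onward. It fails at position 1, so G (¬r → F (r ∧ s)) is false.
Positions where ¬r holds: 1, 3, 4, 5.
Check F (r ∧ s) at each: 1→fails, 3→fails, 4→fails, 5→fails.

No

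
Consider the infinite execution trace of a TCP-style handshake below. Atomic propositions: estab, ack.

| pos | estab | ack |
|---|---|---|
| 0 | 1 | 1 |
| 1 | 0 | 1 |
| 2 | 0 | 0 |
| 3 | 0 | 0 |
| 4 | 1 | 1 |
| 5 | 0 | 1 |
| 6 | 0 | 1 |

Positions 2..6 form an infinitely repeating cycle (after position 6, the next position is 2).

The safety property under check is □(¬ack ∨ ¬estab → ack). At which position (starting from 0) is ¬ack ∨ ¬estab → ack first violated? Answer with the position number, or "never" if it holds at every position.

Check ¬ack ∨ ¬estab → ack at each position in order: 0 ✓, 1 ✓.
At position 2 the labels are {}, so ¬ack ∨ ¬estab → ack is false there. This is the first violation.

2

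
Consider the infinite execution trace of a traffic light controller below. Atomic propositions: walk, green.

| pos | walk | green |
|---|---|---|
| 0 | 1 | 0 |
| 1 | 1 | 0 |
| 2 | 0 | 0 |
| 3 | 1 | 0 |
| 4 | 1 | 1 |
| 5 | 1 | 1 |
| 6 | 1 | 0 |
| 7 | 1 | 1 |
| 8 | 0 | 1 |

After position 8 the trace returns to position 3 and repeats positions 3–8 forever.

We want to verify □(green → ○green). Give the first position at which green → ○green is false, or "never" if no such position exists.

Check green → ○green at each position in order: 0 ✓, 1 ✓, 2 ✓, 3 ✓, 4 ✓.
At position 5 the labels are {green, walk} and the next position 6 has {walk}, so green → ○green is false there. This is the first violation.

5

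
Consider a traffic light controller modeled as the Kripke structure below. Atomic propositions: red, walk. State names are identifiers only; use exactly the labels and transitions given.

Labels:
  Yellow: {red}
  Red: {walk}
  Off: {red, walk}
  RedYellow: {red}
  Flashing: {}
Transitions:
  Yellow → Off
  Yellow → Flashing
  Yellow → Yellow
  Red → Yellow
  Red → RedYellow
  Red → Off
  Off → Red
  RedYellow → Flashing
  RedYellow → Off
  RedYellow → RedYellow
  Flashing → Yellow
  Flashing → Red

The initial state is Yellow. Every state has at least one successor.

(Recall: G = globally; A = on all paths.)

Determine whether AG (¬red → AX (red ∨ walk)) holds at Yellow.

Holds

States satisfying ¬red → AX (red ∨ walk): {Yellow, Red, Off, RedYellow, Flashing}.
States satisfying AG (¬red → AX (red ∨ walk)): {Yellow, Red, Off, RedYellow, Flashing}.
Every state reachable from Yellow satisfies ¬red → AX (red ∨ walk).
Yellow ∈ Sat(AG (¬red → AX (red ∨ walk))).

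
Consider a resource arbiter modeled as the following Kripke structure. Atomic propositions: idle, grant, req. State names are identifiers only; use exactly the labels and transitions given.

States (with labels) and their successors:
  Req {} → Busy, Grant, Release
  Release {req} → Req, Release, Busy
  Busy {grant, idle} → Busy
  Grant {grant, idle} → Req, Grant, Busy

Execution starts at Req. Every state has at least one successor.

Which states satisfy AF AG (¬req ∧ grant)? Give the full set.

{Busy}

States satisfying AG (¬req ∧ grant): {Busy}.
States satisfying AF AG (¬req ∧ grant): {Busy}.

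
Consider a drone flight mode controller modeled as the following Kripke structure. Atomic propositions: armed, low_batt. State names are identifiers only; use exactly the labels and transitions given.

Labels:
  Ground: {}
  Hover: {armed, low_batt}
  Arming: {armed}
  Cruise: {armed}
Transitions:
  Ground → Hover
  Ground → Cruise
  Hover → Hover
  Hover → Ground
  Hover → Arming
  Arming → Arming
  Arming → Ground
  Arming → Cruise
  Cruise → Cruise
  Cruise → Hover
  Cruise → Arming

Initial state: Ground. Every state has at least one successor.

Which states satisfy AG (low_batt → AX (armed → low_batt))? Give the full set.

States satisfying low_batt → AX (armed → low_batt): {Ground, Arming, Cruise}.
States satisfying AG (low_batt → AX (armed → low_batt)): ∅.

none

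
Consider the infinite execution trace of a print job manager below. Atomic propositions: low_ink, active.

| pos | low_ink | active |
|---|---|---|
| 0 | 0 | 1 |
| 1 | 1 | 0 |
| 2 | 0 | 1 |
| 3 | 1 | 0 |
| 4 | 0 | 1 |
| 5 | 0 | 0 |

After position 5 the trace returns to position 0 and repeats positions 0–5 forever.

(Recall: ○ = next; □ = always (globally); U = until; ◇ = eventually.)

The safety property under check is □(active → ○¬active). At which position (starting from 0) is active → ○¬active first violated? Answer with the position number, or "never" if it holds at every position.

active → ○¬active holds at every position 0..5, and those are all the positions the trace ever visits, so the invariant □(active → ○¬active) is never violated.

never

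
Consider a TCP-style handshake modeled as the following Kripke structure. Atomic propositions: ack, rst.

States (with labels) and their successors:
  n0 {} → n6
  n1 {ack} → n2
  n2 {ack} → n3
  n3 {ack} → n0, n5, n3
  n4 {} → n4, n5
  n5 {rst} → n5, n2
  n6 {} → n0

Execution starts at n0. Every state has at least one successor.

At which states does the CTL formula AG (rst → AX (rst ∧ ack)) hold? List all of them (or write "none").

States satisfying rst → AX (rst ∧ ack): {n0, n1, n2, n3, n4, n6}.
States satisfying AG (rst → AX (rst ∧ ack)): {n0, n6}.

{n0, n6}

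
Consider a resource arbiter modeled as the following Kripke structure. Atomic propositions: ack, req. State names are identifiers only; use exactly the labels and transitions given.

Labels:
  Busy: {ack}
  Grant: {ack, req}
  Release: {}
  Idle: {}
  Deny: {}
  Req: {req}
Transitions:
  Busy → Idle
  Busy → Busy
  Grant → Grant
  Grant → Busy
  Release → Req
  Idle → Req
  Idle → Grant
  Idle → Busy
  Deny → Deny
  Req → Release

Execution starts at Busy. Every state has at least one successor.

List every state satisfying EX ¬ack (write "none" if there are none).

States satisfying ¬ack: {Release, Idle, Deny, Req}.
States satisfying EX ¬ack: {Busy, Release, Idle, Deny, Req}.

{Busy, Release, Idle, Deny, Req}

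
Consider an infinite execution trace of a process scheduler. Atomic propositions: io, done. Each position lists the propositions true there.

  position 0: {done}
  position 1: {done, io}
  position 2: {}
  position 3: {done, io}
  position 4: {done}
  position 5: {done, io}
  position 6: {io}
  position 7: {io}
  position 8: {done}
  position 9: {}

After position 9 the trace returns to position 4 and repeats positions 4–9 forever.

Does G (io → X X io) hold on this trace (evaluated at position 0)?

io → X X io must hold at every position from 0 onward. It fails at position 6, so G (io → X X io) is false.
Positions where io holds: 1, 3, 5, 6, 7.
Check X X io at each: 1→ok, 3→ok, 5→ok, 6→fails, 7→fails.

Does not hold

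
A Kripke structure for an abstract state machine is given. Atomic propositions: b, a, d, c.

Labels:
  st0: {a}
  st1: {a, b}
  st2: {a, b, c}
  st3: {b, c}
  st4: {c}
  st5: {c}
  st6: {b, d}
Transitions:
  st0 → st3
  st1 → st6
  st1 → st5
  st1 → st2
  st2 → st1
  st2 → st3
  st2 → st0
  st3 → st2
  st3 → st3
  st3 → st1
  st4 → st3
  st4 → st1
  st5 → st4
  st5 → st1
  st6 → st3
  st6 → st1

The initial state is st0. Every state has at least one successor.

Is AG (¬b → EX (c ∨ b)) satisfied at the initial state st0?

States satisfying ¬b → EX (c ∨ b): {st0, st1, st2, st3, st4, st5, st6}.
States satisfying AG (¬b → EX (c ∨ b)): {st0, st1, st2, st3, st4, st5, st6}.
Every state reachable from st0 satisfies ¬b → EX (c ∨ b).
st0 ∈ Sat(AG (¬b → EX (c ∨ b))).

Holds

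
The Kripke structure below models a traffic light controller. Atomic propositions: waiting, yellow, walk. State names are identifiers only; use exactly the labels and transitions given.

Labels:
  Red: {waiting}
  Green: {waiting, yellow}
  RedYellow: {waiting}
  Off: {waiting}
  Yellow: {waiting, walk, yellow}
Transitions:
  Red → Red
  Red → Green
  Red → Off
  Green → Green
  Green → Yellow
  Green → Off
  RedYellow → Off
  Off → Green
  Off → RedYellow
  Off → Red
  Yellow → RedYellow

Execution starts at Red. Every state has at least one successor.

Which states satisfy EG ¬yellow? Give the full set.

States satisfying ¬yellow: {Red, RedYellow, Off}.
States satisfying EG ¬yellow: {Red, RedYellow, Off}.

{Red, RedYellow, Off}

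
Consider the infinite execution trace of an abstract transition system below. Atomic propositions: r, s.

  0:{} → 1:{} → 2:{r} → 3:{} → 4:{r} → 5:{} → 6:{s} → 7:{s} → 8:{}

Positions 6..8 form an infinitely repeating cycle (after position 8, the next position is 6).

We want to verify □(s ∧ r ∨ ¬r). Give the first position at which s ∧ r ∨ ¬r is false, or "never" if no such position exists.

Check s ∧ r ∨ ¬r at each position in order: 0 ✓, 1 ✓.
At position 2 the labels are {r}, so s ∧ r ∨ ¬r is false there. This is the first violation.

2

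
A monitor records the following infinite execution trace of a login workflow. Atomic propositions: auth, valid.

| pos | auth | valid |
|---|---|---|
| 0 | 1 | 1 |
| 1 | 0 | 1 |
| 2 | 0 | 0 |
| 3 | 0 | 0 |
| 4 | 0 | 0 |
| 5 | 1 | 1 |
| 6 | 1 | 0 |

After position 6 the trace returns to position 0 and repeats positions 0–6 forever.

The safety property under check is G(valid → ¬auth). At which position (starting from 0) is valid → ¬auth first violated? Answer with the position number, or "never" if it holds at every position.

0

At position 0 the labels are {auth, valid}, so valid → ¬auth is false there. This is the first violation.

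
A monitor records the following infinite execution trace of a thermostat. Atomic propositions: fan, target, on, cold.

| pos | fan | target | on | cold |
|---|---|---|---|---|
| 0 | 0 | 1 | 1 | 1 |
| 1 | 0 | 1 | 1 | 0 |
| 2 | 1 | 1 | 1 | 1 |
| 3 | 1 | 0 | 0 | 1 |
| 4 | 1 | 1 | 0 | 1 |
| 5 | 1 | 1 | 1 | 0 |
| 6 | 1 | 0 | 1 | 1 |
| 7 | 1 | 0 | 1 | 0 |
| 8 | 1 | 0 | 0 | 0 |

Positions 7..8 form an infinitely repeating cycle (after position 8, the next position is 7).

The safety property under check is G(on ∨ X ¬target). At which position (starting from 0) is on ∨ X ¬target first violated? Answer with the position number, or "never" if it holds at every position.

Check on ∨ X ¬target at each position in order: 0 ✓, 1 ✓, 2 ✓.
At position 3 the labels are {cold, fan} and the next position 4 has {cold, fan, target}, so on ∨ X ¬target is false there. This is the first violation.

3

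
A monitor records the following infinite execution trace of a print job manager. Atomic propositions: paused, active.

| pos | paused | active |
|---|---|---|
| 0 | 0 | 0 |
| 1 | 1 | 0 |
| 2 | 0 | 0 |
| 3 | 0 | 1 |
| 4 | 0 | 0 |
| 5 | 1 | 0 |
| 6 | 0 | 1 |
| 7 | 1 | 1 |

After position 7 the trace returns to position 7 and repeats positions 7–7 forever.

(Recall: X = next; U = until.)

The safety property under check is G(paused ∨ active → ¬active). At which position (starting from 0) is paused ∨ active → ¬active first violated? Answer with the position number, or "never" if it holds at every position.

Check paused ∨ active → ¬active at each position in order: 0 ✓, 1 ✓, 2 ✓.
At position 3 the labels are {active}, so paused ∨ active → ¬active is false there. This is the first violation.

3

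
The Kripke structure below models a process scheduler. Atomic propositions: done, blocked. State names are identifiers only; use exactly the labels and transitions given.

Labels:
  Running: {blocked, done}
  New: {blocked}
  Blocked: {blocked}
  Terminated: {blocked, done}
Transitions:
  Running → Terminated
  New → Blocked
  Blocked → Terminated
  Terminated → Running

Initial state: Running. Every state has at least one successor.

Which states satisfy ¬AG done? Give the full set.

States satisfying done: {Running, Terminated}.
States satisfying AG done: {Running, Terminated}.
States satisfying ¬AG done: {New, Blocked}.

{New, Blocked}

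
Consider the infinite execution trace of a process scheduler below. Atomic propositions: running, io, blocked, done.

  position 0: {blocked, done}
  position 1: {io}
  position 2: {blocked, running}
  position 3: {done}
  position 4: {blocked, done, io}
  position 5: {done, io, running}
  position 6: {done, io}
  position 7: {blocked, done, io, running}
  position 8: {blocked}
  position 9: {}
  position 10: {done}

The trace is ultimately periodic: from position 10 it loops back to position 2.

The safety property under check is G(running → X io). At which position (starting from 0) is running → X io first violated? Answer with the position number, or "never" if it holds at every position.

2

Check running → X io at each position in order: 0 ✓, 1 ✓.
At position 2 the labels are {blocked, running} and the next position 3 has {done}, so running → X io is false there. This is the first violation.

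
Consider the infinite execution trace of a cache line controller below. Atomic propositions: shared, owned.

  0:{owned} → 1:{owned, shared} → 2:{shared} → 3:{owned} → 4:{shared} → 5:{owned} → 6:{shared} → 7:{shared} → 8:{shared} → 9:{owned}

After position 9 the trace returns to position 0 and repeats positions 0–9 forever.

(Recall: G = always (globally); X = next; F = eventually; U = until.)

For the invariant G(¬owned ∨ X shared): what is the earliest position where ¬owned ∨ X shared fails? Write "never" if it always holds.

Check ¬owned ∨ X shared at each position in order: 0 ✓, 1 ✓, 2 ✓, 3 ✓, 4 ✓, 5 ✓, 6 ✓, 7 ✓, 8 ✓.
At position 9 the labels are {owned} and the next position 0 has {owned}, so ¬owned ∨ X shared is false there. This is the first violation.

9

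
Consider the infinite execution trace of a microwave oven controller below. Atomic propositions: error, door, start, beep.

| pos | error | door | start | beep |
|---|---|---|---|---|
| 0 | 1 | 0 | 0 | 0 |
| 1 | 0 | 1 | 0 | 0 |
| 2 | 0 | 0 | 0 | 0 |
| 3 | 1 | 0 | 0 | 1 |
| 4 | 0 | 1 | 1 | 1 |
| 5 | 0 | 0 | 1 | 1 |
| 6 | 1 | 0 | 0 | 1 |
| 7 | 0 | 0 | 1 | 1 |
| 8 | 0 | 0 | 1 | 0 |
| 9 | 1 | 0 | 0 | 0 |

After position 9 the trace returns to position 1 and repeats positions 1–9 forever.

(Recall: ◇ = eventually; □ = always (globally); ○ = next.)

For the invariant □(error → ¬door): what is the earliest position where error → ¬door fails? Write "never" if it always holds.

error → ¬door holds at every position 0..9, and those are all the positions the trace ever visits, so the invariant □(error → ¬door) is never violated.

never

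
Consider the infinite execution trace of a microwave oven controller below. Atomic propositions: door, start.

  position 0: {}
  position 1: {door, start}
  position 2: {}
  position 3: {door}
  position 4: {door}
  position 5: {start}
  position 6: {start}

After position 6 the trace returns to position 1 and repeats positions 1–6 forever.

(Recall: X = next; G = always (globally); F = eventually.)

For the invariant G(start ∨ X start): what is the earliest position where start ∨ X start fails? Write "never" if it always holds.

2

Check start ∨ X start at each position in order: 0 ✓, 1 ✓.
At position 2 the labels are {} and the next position 3 has {door}, so start ∨ X start is false there. This is the first violation.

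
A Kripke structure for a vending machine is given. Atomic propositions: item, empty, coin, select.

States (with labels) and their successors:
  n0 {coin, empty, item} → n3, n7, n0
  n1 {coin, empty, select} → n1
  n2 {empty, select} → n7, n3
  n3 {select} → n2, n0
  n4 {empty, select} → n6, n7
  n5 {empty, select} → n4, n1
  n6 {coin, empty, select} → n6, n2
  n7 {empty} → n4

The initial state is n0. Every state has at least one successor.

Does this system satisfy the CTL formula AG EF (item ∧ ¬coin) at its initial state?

No

States satisfying EF (item ∧ ¬coin): ∅.
States satisfying AG EF (item ∧ ¬coin): ∅.
n0 is reachable from n0 and violates EF (item ∧ ¬coin), so AG fails at n0.
n0 ∉ Sat(AG EF (item ∧ ¬coin)).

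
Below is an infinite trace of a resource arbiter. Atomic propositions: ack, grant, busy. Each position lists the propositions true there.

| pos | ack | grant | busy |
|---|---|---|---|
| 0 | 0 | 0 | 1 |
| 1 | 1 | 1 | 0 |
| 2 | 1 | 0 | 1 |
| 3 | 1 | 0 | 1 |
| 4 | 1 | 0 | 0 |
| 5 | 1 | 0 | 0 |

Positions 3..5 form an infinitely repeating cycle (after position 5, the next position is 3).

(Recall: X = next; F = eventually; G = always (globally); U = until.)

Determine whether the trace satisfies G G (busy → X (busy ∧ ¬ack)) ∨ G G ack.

G (busy → X (busy ∧ ¬ack)) must hold at every position from 0 onward. It fails at position 0, so G G (busy → X (busy ∧ ¬ack)) is false.
G ack must hold at every position from 0 onward. It fails at position 0, so G G ack is false.
At position 0: G G (busy → X (busy ∧ ¬ack)) is false; G G ack is false; so G G (busy → X (busy ∧ ¬ack)) ∨ G G ack is false.

Violated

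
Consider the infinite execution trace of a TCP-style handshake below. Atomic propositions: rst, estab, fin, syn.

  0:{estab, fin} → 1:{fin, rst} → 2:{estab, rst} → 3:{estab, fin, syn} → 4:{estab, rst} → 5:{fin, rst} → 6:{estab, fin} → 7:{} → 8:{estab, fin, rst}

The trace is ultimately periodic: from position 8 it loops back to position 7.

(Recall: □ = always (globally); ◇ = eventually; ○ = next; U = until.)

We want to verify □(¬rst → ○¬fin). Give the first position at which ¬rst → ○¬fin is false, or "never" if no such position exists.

At position 0 the labels are {estab, fin} and the next position 1 has {fin, rst}, so ¬rst → ○¬fin is false there. This is the first violation.

0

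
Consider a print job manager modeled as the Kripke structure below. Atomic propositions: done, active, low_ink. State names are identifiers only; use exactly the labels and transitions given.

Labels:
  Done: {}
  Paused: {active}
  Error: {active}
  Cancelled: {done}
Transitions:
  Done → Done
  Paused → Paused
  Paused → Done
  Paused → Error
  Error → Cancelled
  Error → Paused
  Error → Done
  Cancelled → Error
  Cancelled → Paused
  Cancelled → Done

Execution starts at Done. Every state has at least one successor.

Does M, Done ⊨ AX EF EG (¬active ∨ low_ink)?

States satisfying EF EG (¬active ∨ low_ink): {Done, Paused, Error, Cancelled}.
States satisfying AX EF EG (¬active ∨ low_ink): {Done, Paused, Error, Cancelled}.
Done ∈ Sat(AX EF EG (¬active ∨ low_ink)).

Satisfied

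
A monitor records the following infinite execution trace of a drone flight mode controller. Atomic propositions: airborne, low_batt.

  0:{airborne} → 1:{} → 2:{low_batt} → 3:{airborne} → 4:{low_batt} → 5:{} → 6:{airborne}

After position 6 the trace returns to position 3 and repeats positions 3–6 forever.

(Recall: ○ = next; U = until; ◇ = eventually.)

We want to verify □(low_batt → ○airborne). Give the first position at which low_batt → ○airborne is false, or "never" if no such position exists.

4

Check low_batt → ○airborne at each position in order: 0 ✓, 1 ✓, 2 ✓, 3 ✓.
At position 4 the labels are {low_batt} and the next position 5 has {}, so low_batt → ○airborne is false there. This is the first violation.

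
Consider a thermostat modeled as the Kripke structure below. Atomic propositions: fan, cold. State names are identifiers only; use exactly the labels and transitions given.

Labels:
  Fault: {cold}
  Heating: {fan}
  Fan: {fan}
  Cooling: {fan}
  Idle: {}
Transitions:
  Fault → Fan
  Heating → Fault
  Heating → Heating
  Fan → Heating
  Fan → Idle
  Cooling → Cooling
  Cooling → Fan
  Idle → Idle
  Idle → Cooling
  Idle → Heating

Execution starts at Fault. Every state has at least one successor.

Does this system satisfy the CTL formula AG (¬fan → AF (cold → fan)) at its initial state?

Yes

States satisfying ¬fan → AF (cold → fan): {Fault, Heating, Fan, Cooling, Idle}.
States satisfying AG (¬fan → AF (cold → fan)): {Fault, Heating, Fan, Cooling, Idle}.
Every state reachable from Fault satisfies ¬fan → AF (cold → fan).
Fault ∈ Sat(AG (¬fan → AF (cold → fan))).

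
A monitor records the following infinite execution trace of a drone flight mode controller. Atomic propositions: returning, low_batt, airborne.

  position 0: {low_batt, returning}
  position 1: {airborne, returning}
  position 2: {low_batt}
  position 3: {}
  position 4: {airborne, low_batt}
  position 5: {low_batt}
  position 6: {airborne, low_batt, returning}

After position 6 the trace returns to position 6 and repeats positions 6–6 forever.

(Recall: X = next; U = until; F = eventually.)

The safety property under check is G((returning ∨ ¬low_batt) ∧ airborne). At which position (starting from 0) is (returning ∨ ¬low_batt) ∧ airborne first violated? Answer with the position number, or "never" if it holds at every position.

At position 0 the labels are {low_batt, returning}, so (returning ∨ ¬low_batt) ∧ airborne is false there. This is the first violation.

0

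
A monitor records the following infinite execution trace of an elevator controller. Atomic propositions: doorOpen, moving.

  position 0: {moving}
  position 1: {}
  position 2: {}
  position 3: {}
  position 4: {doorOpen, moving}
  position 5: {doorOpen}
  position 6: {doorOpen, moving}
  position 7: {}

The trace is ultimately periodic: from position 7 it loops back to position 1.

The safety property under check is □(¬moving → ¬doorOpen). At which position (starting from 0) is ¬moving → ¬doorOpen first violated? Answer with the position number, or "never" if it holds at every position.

Check ¬moving → ¬doorOpen at each position in order: 0 ✓, 1 ✓, 2 ✓, 3 ✓, 4 ✓.
At position 5 the labels are {doorOpen}, so ¬moving → ¬doorOpen is false there. This is the first violation.

5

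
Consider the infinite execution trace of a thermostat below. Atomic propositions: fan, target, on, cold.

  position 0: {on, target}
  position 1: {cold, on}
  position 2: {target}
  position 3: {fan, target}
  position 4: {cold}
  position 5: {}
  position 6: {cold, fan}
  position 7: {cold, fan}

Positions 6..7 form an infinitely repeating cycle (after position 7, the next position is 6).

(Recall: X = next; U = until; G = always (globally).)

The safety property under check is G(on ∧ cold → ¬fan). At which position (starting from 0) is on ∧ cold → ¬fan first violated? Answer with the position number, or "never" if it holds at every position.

on ∧ cold → ¬fan holds at every position 0..7, and those are all the positions the trace ever visits, so the invariant G(on ∧ cold → ¬fan) is never violated.

never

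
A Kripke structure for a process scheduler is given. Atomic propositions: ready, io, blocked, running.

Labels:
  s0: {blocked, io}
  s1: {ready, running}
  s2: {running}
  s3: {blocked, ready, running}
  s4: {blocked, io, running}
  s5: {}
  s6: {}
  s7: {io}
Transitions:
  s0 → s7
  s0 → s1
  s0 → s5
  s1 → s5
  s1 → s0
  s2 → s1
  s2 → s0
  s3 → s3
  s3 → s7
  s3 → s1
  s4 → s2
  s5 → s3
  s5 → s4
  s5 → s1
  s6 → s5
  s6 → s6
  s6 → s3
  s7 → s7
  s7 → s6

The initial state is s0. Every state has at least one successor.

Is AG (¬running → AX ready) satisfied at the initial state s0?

States satisfying ¬running → AX ready: {s1, s2, s3, s4}.
States satisfying AG (¬running → AX ready): ∅.
s0 is reachable from s0 and violates ¬running → AX ready, so AG fails at s0.
s0 ∉ Sat(AG (¬running → AX ready)).

No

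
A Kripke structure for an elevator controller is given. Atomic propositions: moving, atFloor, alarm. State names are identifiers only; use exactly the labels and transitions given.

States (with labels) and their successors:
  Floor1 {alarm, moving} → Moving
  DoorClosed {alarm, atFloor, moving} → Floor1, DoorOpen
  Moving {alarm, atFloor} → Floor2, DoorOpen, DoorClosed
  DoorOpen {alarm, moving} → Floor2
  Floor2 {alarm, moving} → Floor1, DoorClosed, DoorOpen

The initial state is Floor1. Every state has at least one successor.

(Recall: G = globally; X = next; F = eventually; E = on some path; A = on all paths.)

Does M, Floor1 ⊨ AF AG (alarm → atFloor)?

Violated

States satisfying AG (alarm → atFloor): ∅.
States satisfying AF AG (alarm → atFloor): ∅.
There is a path from Floor1 along which AG (alarm → atFloor) never holds.
Floor1 ∉ Sat(AF AG (alarm → atFloor)).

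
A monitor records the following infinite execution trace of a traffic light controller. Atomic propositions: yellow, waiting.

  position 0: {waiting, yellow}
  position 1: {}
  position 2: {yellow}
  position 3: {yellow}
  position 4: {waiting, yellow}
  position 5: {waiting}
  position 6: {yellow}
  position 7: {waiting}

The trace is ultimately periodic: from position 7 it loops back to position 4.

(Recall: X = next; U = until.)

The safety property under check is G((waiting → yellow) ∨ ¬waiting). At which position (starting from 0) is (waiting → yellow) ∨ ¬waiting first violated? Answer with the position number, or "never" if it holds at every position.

Check (waiting → yellow) ∨ ¬waiting at each position in order: 0 ✓, 1 ✓, 2 ✓, 3 ✓, 4 ✓.
At position 5 the labels are {waiting}, so (waiting → yellow) ∨ ¬waiting is false there. This is the first violation.

5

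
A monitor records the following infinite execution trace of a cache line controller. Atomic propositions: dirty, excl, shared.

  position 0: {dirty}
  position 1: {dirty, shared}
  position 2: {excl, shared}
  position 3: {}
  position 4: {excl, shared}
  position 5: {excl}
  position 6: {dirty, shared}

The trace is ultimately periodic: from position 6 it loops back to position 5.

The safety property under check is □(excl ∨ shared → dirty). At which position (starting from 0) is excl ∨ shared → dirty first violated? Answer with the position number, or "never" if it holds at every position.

Check excl ∨ shared → dirty at each position in order: 0 ✓, 1 ✓.
At position 2 the labels are {excl, shared}, so excl ∨ shared → dirty is false there. This is the first violation.

2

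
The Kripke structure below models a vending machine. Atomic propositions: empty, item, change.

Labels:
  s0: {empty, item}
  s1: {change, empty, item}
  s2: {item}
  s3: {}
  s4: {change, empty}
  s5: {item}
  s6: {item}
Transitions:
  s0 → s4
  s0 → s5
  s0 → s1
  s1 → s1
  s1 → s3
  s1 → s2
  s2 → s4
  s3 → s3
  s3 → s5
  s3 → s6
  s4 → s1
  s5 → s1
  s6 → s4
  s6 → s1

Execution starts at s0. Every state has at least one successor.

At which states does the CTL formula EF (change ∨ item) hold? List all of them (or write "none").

States satisfying change ∨ item: {s0, s1, s2, s4, s5, s6}.
States satisfying EF (change ∨ item): {s0, s1, s2, s3, s4, s5, s6}.

{s0, s1, s2, s3, s4, s5, s6}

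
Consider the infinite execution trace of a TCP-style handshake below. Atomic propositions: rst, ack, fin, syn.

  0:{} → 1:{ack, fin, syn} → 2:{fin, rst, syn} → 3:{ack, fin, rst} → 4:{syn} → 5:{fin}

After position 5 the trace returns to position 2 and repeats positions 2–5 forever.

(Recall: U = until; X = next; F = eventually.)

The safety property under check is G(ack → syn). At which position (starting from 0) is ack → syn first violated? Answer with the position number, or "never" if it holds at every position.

Check ack → syn at each position in order: 0 ✓, 1 ✓, 2 ✓.
At position 3 the labels are {ack, fin, rst}, so ack → syn is false there. This is the first violation.

3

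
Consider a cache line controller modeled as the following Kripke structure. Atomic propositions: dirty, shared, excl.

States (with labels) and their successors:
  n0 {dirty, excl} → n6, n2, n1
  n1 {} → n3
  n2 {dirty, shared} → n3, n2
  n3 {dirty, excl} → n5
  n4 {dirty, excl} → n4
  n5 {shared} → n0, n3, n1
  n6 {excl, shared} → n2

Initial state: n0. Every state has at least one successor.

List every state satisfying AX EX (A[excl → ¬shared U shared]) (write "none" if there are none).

States satisfying EX (A[excl → ¬shared U shared]): {n0, n1, n2, n3, n5, n6}.
States satisfying AX EX (A[excl → ¬shared U shared]): {n0, n1, n2, n3, n5, n6}.

{n0, n1, n2, n3, n5, n6}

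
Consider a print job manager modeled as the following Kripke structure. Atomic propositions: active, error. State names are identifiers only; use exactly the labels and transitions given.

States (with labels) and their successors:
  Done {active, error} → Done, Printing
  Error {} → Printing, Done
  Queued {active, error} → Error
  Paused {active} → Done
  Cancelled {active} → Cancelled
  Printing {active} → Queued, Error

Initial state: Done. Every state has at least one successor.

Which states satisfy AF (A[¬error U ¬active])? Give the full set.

States satisfying A[¬error U ¬active]: {Error}.
States satisfying AF (A[¬error U ¬active]): {Error, Queued, Printing}.

{Error, Queued, Printing}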